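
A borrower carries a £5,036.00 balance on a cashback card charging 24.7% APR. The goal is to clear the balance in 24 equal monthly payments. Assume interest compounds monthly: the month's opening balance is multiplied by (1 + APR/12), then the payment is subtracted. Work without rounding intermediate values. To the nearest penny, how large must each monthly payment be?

£268.02

Monthly rate r = 24.7%/12 = 2.05833% = 0.0205833.
Level-payment amortization: P = B₀·r / (1 − (1+r)^(−n)) = 5036.00·0.0205833 / (1 − 1.02058^(−24)).
Denominator 1 − (1+r)^(−24) = 0.386751243.
P = 103.658 / 0.386751243 ≈ 268.02.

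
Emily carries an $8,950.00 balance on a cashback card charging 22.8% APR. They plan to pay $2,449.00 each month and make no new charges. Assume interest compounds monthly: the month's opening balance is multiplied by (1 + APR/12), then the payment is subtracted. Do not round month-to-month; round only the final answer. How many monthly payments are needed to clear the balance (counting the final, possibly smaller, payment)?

4 months

Monthly rate r = 22.8%/12 = 1.9% = 0.019.
Recurrence: B ← B·(1+r) − $2,449.00.
Month 1: interest $170.05; balance after payment $6,671.05.
Month 2: interest $126.75; balance after payment $4,348.80.
Month 3: interest $82.63; balance after payment $1,982.43.
Month 4: interest $37.67; balance after payment $0.00.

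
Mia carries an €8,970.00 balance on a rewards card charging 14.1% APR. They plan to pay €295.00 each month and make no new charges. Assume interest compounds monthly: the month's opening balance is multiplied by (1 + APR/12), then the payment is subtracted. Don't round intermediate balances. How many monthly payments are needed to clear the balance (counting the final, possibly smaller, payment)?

38 payments

Monthly rate r = 14.1%/12 = 1.175% = 0.01175.
Recurrence: B ← B·(1+r) − €295.00.
Month 1: interest €105.40; balance after payment €8,780.40.
Month 2: interest €103.17; balance after payment €8,588.57.
Closed form: n = −ln(1 − rB₀/P)/ln(1+r) = −ln(0.64272)/ln(1.01175) ≈ 37.841, so the balance reaches zero during payment 38.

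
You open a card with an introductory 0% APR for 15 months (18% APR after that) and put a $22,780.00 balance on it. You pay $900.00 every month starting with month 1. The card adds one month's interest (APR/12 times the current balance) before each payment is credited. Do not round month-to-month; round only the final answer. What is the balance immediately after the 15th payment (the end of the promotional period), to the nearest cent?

$9,280.00

Promo months 1–15 at r₀ = 0%/12 = 0; months 16+ at r₁ = 18%/12 = 0.015.
After month 15 (no interest yet): B = $22,780.00 − 15·$900.00 = $9,280.00.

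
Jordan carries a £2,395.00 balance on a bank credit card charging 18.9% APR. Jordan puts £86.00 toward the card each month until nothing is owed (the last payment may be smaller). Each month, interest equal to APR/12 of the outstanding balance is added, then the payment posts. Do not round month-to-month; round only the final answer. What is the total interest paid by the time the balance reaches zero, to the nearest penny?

Monthly rate r = 18.9%/12 = 1.575% = 0.01575.
Payoff takes n = ⌈−ln(1 − rB₀/P)/ln(1+r)⌉ = ⌈36.945⌉ = 37 payments; the last is £81.34.
Total paid = 36·£86.00 + £81.34 = £3,177.34.
Total interest = total paid − principal = £3,177.34 − £2,395.00 = £782.34.

£782.34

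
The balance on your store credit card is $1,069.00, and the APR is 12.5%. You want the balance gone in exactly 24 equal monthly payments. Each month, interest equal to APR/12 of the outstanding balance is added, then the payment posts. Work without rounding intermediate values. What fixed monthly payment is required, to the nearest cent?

Monthly rate r = 12.5%/12 = 1.04167% = 0.0104167.
Level-payment amortization: P = B₀·r / (1 − (1+r)^(−n)) = 1069.00·0.0104167 / (1 − 1.01042^(−24)).
Denominator 1 − (1+r)^(−24) = 0.22019149.
P = 11.1354 / 0.22019149 ≈ 50.57.

$50.57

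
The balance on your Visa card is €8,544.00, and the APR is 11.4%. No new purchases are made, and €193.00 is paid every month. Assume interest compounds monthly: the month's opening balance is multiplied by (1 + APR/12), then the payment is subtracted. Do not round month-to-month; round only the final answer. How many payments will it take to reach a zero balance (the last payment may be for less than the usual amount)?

Monthly rate r = 11.4%/12 = 0.95% = 0.0095.
Recurrence: B ← B·(1+r) − €193.00.
Month 1: interest €81.17; balance after payment €8,432.17.
Month 2: interest €80.11; balance after payment €8,319.27.
Closed form: n = −ln(1 − rB₀/P)/ln(1+r) = −ln(0.57944)/ln(1.0095) ≈ 57.714, so the balance reaches zero during payment 58.

58 months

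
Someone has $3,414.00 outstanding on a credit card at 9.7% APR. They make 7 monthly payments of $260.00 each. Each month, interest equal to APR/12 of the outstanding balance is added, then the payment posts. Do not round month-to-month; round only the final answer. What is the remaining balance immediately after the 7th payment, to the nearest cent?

$1,747.19

Monthly rate r = 9.7%/12 = 0.808333% = 0.00808333.
Each month: B ← B·(1+r) − $260.00.
Month 1: interest $27.60; balance after payment $3,181.60.
Month 2: interest $25.72; balance after payment $2,947.31.
Month 3: interest $23.82; balance after payment $2,711.14.
Month 4: interest $21.92; balance after payment $2,473.05.
Month 5: interest $19.99; balance after payment $2,233.04.
Month 6: interest $18.05; balance after payment $1,991.09.
Month 7: interest $16.09; balance after payment $1,747.19.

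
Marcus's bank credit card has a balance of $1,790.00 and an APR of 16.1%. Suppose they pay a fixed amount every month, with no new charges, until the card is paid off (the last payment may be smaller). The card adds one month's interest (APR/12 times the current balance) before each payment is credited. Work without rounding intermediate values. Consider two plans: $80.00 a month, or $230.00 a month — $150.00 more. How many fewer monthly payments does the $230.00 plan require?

Monthly rate r = 16.1%/12 = 1.34167% = 0.0134167.
At $80.00/mo: n = ⌈−ln(1 − rB₀/P)/ln(1+r)⌉ = 27 payments (last $62.78); total interest = total paid − $1,790.00 = $352.78.
At $230.00/mo: 9 payments (last $63.47); total interest $113.47.
Payments saved = 27 − 9 = 18.

18 fewer payments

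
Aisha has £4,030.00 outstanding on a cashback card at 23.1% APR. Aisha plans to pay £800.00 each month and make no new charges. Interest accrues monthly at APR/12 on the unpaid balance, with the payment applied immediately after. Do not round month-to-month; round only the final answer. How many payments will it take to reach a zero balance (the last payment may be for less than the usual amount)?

Monthly rate r = 23.1%/12 = 1.925% = 0.01925.
Recurrence: B ← B·(1+r) − £800.00.
Month 1: interest £77.58; balance after payment £3,307.58.
Month 2: interest £63.67; balance after payment £2,571.25.
Month 3: interest £49.50; balance after payment £1,820.74.
Month 4: interest £35.05; balance after payment £1,055.79.
Month 5: interest £20.32; balance after payment £276.12.
Month 6: interest £5.32; balance after payment £0.00.

6 months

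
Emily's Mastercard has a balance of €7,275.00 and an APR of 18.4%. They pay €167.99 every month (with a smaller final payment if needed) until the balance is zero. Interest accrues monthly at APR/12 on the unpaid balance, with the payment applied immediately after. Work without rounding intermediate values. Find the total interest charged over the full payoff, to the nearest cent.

Monthly rate r = 18.4%/12 = 1.53333% = 0.0153333.
Payoff takes n = ⌈−ln(1 − rB₀/P)/ln(1+r)⌉ = ⌈71.678⌉ = 72 payments; the last is €114.23.
Total paid = 71·€167.99 + €114.23 = €12,041.52.
Total interest = total paid − principal = €12,041.52 − €7,275.00 = €4,766.52.

€4,766.52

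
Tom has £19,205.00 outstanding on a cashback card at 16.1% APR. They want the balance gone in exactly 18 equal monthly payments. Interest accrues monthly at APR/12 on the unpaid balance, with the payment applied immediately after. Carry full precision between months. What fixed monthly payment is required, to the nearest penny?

Monthly rate r = 16.1%/12 = 1.34167% = 0.0134167.
Level-payment amortization: P = B₀·r / (1 − (1+r)^(−n)) = 19205.00·0.0134167 / (1 − 1.01342^(−18)).
Denominator 1 − (1+r)^(−18) = 0.213288975.
P = 257.667 / 0.213288975 ≈ 1208.07.

£1,208.07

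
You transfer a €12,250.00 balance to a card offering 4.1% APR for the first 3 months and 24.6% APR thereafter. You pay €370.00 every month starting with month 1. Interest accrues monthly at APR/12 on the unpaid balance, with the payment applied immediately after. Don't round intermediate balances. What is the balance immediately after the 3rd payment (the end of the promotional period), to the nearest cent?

€11,262.20

Promo months 1–3 at r₀ = 4.1%/12 = 0.00341667; months 4+ at r₁ = 24.6%/12 = 0.0205.
After month 3: iterate B ← B·(1+r₀) − €370.00 for 3 months → €11,262.20.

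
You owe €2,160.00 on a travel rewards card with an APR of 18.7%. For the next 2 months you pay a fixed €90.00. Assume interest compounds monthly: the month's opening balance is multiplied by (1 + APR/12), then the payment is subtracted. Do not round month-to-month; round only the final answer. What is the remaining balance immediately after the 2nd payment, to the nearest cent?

€2,046.44

Monthly rate r = 18.7%/12 = 1.55833% = 0.0155833.
Each month: B ← B·(1+r) − €90.00.
Month 1: interest €33.66; balance after payment €2,103.66.
Month 2: interest €32.78; balance after payment €2,046.44.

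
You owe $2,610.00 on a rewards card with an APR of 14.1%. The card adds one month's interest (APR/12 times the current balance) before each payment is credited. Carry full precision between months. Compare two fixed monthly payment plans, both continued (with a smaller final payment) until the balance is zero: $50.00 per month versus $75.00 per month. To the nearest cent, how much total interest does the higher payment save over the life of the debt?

$691.67

Monthly rate r = 14.1%/12 = 1.175% = 0.01175.
At $50.00/mo: n = ⌈−ln(1 − rB₀/P)/ln(1+r)⌉ = 82 payments (last $17.33); total interest = total paid − $2,610.00 = $1,457.33.
At $75.00/mo: 46 payments (last $0.66); total interest $765.66.
Interest saved = $1,457.33 − $765.66 = $691.67.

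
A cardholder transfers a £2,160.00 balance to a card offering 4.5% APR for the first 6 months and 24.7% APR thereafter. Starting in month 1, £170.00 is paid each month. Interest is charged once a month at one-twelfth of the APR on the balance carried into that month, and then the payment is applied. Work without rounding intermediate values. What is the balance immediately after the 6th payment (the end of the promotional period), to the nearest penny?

£1,179.45

Promo months 1–6 at r₀ = 4.5%/12 = 0.00375; months 7+ at r₁ = 24.7%/12 = 0.0205833.
After month 6: iterate B ← B·(1+r₀) − £170.00 for 6 months → £1,179.45.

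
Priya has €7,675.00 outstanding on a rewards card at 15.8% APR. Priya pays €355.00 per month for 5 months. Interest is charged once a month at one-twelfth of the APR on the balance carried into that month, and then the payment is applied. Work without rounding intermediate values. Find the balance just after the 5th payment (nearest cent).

Monthly rate r = 15.8%/12 = 1.31667% = 0.0131667.
Each month: B ← B·(1+r) − €355.00.
Month 1: interest €101.05; balance after payment €7,421.05.
Month 2: interest €97.71; balance after payment €7,163.76.
Month 3: interest €94.32; balance after payment €6,903.09.
Month 4: interest €90.89; balance after payment €6,638.98.
Month 5: interest €87.41; balance after payment €6,371.39.

€6,371.39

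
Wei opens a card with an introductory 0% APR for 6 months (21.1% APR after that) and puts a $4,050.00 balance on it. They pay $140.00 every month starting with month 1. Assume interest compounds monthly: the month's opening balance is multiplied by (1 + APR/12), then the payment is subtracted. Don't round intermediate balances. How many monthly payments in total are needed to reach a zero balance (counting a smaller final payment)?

36 payments

Promo months 1–6 at r₀ = 0%/12 = 0; months 7+ at r₁ = 21.1%/12 = 0.0175833.
After month 6 (no interest yet): B = $4,050.00 − 6·$140.00 = $3,210.00.
Then at r₁ with $140.00/mo: n₂ = −ln(1 − r₁·B/P)/ln(1+r₁) ≈ 29.61 → 30 more payments.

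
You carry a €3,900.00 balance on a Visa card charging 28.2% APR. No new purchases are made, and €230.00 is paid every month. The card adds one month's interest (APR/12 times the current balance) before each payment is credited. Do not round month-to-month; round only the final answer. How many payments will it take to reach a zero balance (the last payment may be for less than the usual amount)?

22 payments

Monthly rate r = 28.2%/12 = 2.35% = 0.0235.
Recurrence: B ← B·(1+r) − €230.00.
Month 1: interest €91.65; balance after payment €3,761.65.
Month 2: interest €88.40; balance after payment €3,620.05.
Closed form: n = −ln(1 − rB₀/P)/ln(1+r) = −ln(0.60152)/ln(1.0235) ≈ 21.883, so the balance reaches zero during payment 22.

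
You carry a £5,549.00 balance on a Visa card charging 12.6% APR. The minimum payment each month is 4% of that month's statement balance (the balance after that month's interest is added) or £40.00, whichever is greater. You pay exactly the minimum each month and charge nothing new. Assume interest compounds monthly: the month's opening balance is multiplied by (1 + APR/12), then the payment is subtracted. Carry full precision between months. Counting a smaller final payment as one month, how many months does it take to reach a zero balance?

Monthly rate r = 12.6%/12 = 1.05% = 0.0105.
While 4% of the post-interest balance exceeds £40.00, each month B ← (B·(1+r))·(1 − 0.04), i.e. B shrinks by the factor (1+r)·0.96 = 0.97008.
This holds for months 1–57. Entering month 58 the balance is £982.30; 4% of the post-interest balance is now below £40.00, so the flat £40.00 minimum applies from here.
From month 58 a fixed £40.00 at rate r clears £982.30 in 29 more payments. Total: 57 + 29 = 86 months.

86 months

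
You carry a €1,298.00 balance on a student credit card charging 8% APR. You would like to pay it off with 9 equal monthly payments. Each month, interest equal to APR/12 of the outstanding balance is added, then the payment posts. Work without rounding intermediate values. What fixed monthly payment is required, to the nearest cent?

Monthly rate r = 8%/12 = 0.666667% = 0.00666667.
Level-payment amortization: P = B₀·r / (1 − (1+r)^(−n)) = 1298.00·0.00666667 / (1 − 1.00667^(−9)).
Denominator 1 − (1+r)^(−9) = 0.0580479278.
P = 8.65333 / 0.0580479278 ≈ 149.07.

€149.07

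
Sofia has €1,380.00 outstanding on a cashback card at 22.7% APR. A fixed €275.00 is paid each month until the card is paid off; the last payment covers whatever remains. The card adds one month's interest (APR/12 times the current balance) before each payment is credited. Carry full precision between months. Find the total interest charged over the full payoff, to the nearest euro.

Monthly rate r = 22.7%/12 = 1.89167% = 0.0189167.
Payoff takes n = ⌈−ln(1 − rB₀/P)/ln(1+r)⌉ = ⌈5.322⌉ = 6 payments; the last is €89.20.
Total paid = 5·€275.00 + €89.20 = €1,464.20.
Total interest = total paid − principal = €1,464.20 − €1,380.00 = €84.20.

€84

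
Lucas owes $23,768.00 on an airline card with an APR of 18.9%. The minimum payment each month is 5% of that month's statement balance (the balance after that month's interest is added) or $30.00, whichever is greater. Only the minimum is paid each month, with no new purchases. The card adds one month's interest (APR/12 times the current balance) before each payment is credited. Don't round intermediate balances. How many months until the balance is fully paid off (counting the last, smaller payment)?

Monthly rate r = 18.9%/12 = 1.575% = 0.01575.
While 5% of the post-interest balance exceeds $30.00, each month B ← (B·(1+r))·(1 − 0.05), i.e. B shrinks by the factor (1+r)·0.95 = 0.96496.
This holds for months 1–104. Entering month 105 the balance is $582.21; 5% of the post-interest balance is now below $30.00, so the flat $30.00 minimum applies from here.
From month 105 a fixed $30.00 at rate r clears $582.21 in 24 more payments. Total: 104 + 24 = 128 months.

128 months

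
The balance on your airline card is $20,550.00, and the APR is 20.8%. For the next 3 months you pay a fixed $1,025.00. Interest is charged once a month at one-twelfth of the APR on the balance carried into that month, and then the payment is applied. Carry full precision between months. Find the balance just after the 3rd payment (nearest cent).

Monthly rate r = 20.8%/12 = 1.73333% = 0.0173333.
Each month: B ← B·(1+r) − $1,025.00.
Month 1: interest $356.20; balance after payment $19,881.20.
Month 2: interest $344.61; balance after payment $19,200.81.
Month 3: interest $332.81; balance after payment $18,508.62.

$18,508.62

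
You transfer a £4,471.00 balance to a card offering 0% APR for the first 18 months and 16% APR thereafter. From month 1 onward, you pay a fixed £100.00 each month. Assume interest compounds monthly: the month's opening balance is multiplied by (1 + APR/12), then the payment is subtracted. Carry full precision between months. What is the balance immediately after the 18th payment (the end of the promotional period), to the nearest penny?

Promo months 1–18 at r₀ = 0%/12 = 0; months 19+ at r₁ = 16%/12 = 0.0133333.
After month 18 (no interest yet): B = £4,471.00 − 18·£100.00 = £2,671.00.

£2,671.00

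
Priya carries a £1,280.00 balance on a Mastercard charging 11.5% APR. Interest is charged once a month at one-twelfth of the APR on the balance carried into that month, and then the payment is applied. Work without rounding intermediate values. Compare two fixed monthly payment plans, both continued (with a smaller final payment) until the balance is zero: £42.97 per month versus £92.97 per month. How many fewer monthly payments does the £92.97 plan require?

21 fewer payments

Monthly rate r = 11.5%/12 = 0.958333% = 0.00958333.
At £42.97/mo: n = ⌈−ln(1 − rB₀/P)/ln(1+r)⌉ = 36 payments (last £10.45); total interest = total paid − £1,280.00 = £234.40.
At £92.97/mo: 15 payments (last £77.74); total interest £99.32.
Payments saved = 36 − 15 = 21.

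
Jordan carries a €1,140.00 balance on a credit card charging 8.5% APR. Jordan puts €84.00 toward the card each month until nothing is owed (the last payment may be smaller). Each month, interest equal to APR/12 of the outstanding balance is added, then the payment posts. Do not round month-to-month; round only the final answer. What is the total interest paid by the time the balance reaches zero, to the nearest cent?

€62.89

Monthly rate r = 8.5%/12 = 0.708333% = 0.00708333.
Payoff takes n = ⌈−ln(1 − rB₀/P)/ln(1+r)⌉ = ⌈14.319⌉ = 15 payments; the last is €26.89.
Total paid = 14·€84.00 + €26.89 = €1,202.89.
Total interest = total paid − principal = €1,202.89 − €1,140.00 = €62.89.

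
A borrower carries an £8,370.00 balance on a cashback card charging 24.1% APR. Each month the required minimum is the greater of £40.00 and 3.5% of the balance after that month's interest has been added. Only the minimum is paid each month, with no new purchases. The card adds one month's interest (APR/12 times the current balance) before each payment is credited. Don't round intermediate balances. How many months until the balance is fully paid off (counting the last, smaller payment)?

170 months

Monthly rate r = 24.1%/12 = 2.00833% = 0.0200833.
While 3.5% of the post-interest balance exceeds £40.00, each month B ← (B·(1+r))·(1 − 0.035), i.e. B shrinks by the factor (1+r)·0.965 = 0.98438.
This holds for months 1–128. Entering month 129 the balance is £1,115.80; 3.5% of the post-interest balance is now below £40.00, so the flat £40.00 minimum applies from here.
From month 129 a fixed £40.00 at rate r clears £1,115.80 in 42 more payments. Total: 128 + 42 = 170 months.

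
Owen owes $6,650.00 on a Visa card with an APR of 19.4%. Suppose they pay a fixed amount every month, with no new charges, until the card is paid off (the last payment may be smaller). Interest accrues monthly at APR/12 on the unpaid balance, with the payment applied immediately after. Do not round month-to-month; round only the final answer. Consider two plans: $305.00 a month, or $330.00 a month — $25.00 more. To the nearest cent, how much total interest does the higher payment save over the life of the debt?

Monthly rate r = 19.4%/12 = 1.61667% = 0.0161667.
At $305.00/mo: n = ⌈−ln(1 − rB₀/P)/ln(1+r)⌉ = 28 payments (last $30.77); total interest = total paid − $6,650.00 = $1,615.77.
At $330.00/mo: 25 payments (last $192.13); total interest $1,462.13.
Interest saved = $1,615.77 − $1,462.13 = $153.64.

$153.64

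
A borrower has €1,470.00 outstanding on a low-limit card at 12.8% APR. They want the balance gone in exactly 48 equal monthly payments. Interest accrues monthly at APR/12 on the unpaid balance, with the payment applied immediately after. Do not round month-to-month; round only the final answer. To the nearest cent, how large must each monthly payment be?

€39.29

Monthly rate r = 12.8%/12 = 1.06667% = 0.0106667.
Level-payment amortization: P = B₀·r / (1 − (1+r)^(−n)) = 1470.00·0.0106667 / (1 − 1.01067^(−48)).
Denominator 1 − (1+r)^(−48) = 0.399077075.
P = 15.68 / 0.399077075 ≈ 39.29.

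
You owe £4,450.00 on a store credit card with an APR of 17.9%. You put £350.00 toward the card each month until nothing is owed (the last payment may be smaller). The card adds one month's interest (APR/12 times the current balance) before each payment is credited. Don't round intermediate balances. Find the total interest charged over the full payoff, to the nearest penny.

£521.42

Monthly rate r = 17.9%/12 = 1.49167% = 0.0149167.
Payoff takes n = ⌈−ln(1 − rB₀/P)/ln(1+r)⌉ = ⌈14.203⌉ = 15 payments; the last is £71.42.
Total paid = 14·£350.00 + £71.42 = £4,971.42.
Total interest = total paid − principal = £4,971.42 − £4,450.00 = £521.42.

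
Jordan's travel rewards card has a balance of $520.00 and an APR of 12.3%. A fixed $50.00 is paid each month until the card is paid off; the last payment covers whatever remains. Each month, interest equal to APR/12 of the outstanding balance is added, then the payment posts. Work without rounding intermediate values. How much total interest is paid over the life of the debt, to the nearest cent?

$32.68

Monthly rate r = 12.3%/12 = 1.025% = 0.01025.
Payoff takes n = ⌈−ln(1 − rB₀/P)/ln(1+r)⌉ = ⌈11.053⌉ = 12 payments; the last is $2.68.
Total paid = 11·$50.00 + $2.68 = $552.68.
Total interest = total paid − principal = $552.68 − $520.00 = $32.68.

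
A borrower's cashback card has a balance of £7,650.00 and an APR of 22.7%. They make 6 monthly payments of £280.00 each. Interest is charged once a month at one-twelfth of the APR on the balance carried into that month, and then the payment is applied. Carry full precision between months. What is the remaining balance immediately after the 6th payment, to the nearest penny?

Monthly rate r = 22.7%/12 = 1.89167% = 0.0189167.
Each month: B ← B·(1+r) − £280.00.
Month 1: interest £144.71; balance after payment £7,514.71.
Month 2: interest £142.15; balance after payment £7,376.87.
Month 3: interest £139.55; balance after payment £7,236.41.
Month 4: interest £136.89; balance after payment £7,093.30.
Month 5: interest £134.18; balance after payment £6,947.48.
Month 6: interest £131.42; balance after payment £6,798.91.

£6,798.91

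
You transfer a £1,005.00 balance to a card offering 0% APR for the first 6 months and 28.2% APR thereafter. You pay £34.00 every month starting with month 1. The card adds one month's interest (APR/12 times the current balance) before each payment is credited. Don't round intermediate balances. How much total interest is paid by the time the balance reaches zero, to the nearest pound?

Promo months 1–6 at r₀ = 0%/12 = 0; months 7+ at r₁ = 28.2%/12 = 0.0235.
After month 6 (no interest yet): B = £1,005.00 − 6·£34.00 = £801.00.
Then at r₁ with £34.00/mo: n₂ = −ln(1 − r₁·B/P)/ln(1+r₁) ≈ 34.73 → 35 more payments.
Total paid = 40·£34.00 + £24.75 = £1,384.75; interest = £1,384.75 − £1,005.00 = £379.75.

£380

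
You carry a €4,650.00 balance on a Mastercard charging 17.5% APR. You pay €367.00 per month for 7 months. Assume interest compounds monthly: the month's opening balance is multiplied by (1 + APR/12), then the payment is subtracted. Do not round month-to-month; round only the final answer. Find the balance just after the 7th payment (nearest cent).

€2,461.80

Monthly rate r = 17.5%/12 = 1.45833% = 0.0145833.
Each month: B ← B·(1+r) − €367.00.
Month 1: interest €67.81; balance after payment €4,350.81.
Month 2: interest €63.45; balance after payment €4,047.26.
Month 3: interest €59.02; balance after payment €3,739.28.
Month 4: interest €54.53; balance after payment €3,426.82.
Month 5: interest €49.97; balance after payment €3,109.79.
Month 6: interest €45.35; balance after payment €2,788.14.
Month 7: interest €40.66; balance after payment €2,461.80.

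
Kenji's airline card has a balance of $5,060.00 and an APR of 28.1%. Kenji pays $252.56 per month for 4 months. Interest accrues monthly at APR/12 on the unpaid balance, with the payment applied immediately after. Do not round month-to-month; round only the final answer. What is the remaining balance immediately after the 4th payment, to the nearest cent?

Monthly rate r = 28.1%/12 = 2.34167% = 0.0234167.
Each month: B ← B·(1+r) − $252.56.
Month 1: interest $118.49; balance after payment $4,925.93.
Month 2: interest $115.35; balance after payment $4,788.72.
Month 3: interest $112.14; balance after payment $4,648.29.
Month 4: interest $108.85; balance after payment $4,504.58.

$4,504.58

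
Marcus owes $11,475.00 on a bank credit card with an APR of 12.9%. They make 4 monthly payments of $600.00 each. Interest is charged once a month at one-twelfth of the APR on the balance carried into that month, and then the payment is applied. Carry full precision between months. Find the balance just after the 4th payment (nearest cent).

Monthly rate r = 12.9%/12 = 1.075% = 0.01075.
Each month: B ← B·(1+r) − $600.00.
Month 1: interest $123.36; balance after payment $10,998.36.
Month 2: interest $118.23; balance after payment $10,516.59.
Month 3: interest $113.05; balance after payment $10,029.64.
Month 4: interest $107.82; balance after payment $9,537.46.

$9,537.46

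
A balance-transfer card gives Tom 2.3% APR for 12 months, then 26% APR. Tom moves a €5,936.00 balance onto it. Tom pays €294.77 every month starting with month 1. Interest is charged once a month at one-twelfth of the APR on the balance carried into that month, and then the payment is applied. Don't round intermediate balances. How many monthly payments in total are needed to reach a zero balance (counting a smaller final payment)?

22 payments

Promo months 1–12 at r₀ = 2.3%/12 = 0.00191667; months 13+ at r₁ = 26%/12 = 0.0216667.
After month 12: iterate B ← B·(1+r₀) − €294.77 for 12 months → €2,499.21.
Then at r₁ with €294.77/mo: n₂ = −ln(1 − r₁·B/P)/ln(1+r₁) ≈ 9.47 → 10 more payments.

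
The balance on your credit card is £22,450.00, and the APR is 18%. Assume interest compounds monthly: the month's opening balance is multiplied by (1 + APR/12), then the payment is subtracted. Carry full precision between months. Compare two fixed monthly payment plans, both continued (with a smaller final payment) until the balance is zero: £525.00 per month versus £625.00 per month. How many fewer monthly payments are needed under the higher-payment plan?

Monthly rate r = 18%/12 = 1.5% = 0.015.
At £525.00/mo: n = ⌈−ln(1 − rB₀/P)/ln(1+r)⌉ = 69 payments (last £465.91); total interest = total paid − £22,450.00 = £13,715.91.
At £625.00/mo: 52 payments (last £613.15); total interest £10,038.15.
Payments saved = 69 − 52 = 17.

17 fewer payments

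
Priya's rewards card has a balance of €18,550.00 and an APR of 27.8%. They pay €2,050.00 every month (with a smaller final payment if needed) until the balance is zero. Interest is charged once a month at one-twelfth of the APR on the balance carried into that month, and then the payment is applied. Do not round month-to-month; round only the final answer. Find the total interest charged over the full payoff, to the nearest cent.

€2,512.33

Monthly rate r = 27.8%/12 = 2.31667% = 0.0231667.
Payoff takes n = ⌈−ln(1 − rB₀/P)/ln(1+r)⌉ = ⌈10.272⌉ = 11 payments; the last is €562.33.
Total paid = 10·€2,050.00 + €562.33 = €21,062.33.
Total interest = total paid − principal = €21,062.33 − €18,550.00 = €2,512.33.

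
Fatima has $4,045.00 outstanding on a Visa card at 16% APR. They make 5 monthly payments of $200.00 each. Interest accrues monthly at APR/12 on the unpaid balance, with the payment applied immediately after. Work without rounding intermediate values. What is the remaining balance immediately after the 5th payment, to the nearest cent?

$3,294.93

Monthly rate r = 16%/12 = 1.33333% = 0.0133333.
Each month: B ← B·(1+r) − $200.00.
Month 1: interest $53.93; balance after payment $3,898.93.
Month 2: interest $51.99; balance after payment $3,750.92.
Month 3: interest $50.01; balance after payment $3,600.93.
Month 4: interest $48.01; balance after payment $3,448.94.
Month 5: interest $45.99; balance after payment $3,294.93.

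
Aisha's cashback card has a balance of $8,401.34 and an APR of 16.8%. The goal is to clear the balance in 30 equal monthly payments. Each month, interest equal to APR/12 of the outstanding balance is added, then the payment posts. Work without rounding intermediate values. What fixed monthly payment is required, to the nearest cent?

Monthly rate r = 16.8%/12 = 1.4% = 0.014.
Level-payment amortization: P = B₀·r / (1 − (1+r)^(−n)) = 8401.34·0.014 / (1 − 1.014^(−30)).
Denominator 1 − (1+r)^(−30) = 0.341036515.
P = 117.619 / 0.341036515 ≈ 344.89.

$344.89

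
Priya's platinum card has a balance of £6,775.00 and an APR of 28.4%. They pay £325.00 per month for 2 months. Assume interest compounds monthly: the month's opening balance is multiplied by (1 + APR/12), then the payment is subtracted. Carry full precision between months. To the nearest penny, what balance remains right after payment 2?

£6,441.79

Monthly rate r = 28.4%/12 = 2.36667% = 0.0236667.
Each month: B ← B·(1+r) − £325.00.
Month 1: interest £160.34; balance after payment £6,610.34.
Month 2: interest £156.44; balance after payment £6,441.79.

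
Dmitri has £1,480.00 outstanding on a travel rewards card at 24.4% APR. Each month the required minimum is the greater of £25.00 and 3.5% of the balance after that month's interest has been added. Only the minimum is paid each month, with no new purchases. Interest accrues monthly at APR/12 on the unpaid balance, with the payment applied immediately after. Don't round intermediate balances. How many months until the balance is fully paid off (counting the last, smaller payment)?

91 months

Monthly rate r = 24.4%/12 = 2.03333% = 0.0203333.
While 3.5% of the post-interest balance exceeds £25.00, each month B ← (B·(1+r))·(1 − 0.035), i.e. B shrinks by the factor (1+r)·0.965 = 0.98462.
This holds for months 1–49. Entering month 50 the balance is £692.57; 3.5% of the post-interest balance is now below £25.00, so the flat £25.00 minimum applies from here.
From month 50 a fixed £25.00 at rate r clears £692.57 in 42 more payments. Total: 49 + 42 = 91 months.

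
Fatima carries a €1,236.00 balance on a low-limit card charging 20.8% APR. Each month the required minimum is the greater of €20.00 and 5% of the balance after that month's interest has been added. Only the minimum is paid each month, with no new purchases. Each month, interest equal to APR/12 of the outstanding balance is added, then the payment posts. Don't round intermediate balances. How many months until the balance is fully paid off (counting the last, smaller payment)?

Monthly rate r = 20.8%/12 = 1.73333% = 0.0173333.
While 5% of the post-interest balance exceeds €20.00, each month B ← (B·(1+r))·(1 − 0.05), i.e. B shrinks by the factor (1+r)·0.95 = 0.96647.
This holds for months 1–34. Entering month 35 the balance is €387.59; 5% of the post-interest balance is now below €20.00, so the flat €20.00 minimum applies from here.
From month 35 a fixed €20.00 at rate r clears €387.59 in 24 more payments. Total: 34 + 24 = 58 months.

58 months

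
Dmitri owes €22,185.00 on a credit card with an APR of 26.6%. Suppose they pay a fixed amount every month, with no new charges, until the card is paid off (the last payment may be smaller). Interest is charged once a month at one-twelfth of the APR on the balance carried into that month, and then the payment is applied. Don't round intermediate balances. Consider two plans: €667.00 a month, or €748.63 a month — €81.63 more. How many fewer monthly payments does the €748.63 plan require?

Monthly rate r = 26.6%/12 = 2.21667% = 0.0221667.
At €667.00/mo: n = ⌈−ln(1 − rB₀/P)/ln(1+r)⌉ = 61 payments (last €645.28); total interest = total paid − €22,185.00 = €18,480.28.
At €748.63/mo: 49 payments (last €592.94); total interest €14,342.18.
Payments saved = 61 − 49 = 12.

12 fewer payments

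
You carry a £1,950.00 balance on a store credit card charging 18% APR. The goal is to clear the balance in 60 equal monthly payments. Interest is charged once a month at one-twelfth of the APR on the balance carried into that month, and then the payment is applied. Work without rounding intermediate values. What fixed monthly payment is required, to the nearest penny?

£49.52

Monthly rate r = 18%/12 = 1.5% = 0.015.
Level-payment amortization: P = B₀·r / (1 − (1+r)^(−n)) = 1950.00·0.015 / (1 − 1.015^(−60)).
Denominator 1 − (1+r)^(−60) = 0.590704033.
P = 29.25 / 0.590704033 ≈ 49.52.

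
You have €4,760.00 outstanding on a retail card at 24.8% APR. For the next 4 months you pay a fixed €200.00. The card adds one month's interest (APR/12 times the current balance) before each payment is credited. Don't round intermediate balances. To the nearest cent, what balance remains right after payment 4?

€4,340.72

Monthly rate r = 24.8%/12 = 2.06667% = 0.0206667.
Each month: B ← B·(1+r) − €200.00.
Month 1: interest €98.37; balance after payment €4,658.37.
Month 2: interest €96.27; balance after payment €4,554.65.
Month 3: interest €94.13; balance after payment €4,448.78.
Month 4: interest €91.94; balance after payment €4,340.72.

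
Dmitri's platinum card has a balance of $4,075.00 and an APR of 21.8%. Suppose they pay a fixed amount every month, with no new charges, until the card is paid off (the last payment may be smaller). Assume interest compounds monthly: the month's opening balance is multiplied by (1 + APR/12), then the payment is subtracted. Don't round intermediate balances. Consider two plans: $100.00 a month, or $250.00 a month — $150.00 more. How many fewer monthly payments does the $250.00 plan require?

55 fewer payments

Monthly rate r = 21.8%/12 = 1.81667% = 0.0181667.
At $100.00/mo: n = ⌈−ln(1 − rB₀/P)/ln(1+r)⌉ = 75 payments (last $88.56); total interest = total paid − $4,075.00 = $3,413.56.
At $250.00/mo: 20 payments (last $126.56); total interest $801.56.
Payments saved = 75 − 20 = 55.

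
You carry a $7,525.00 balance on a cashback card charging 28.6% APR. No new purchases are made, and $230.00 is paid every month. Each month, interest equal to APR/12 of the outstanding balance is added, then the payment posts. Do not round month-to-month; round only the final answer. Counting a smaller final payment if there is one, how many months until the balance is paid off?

65 months

Monthly rate r = 28.6%/12 = 2.38333% = 0.0238333.
Recurrence: B ← B·(1+r) − $230.00.
Month 1: interest $179.35; balance after payment $7,474.35.
Month 2: interest $178.14; balance after payment $7,422.48.
Closed form: n = −ln(1 − rB₀/P)/ln(1+r) = −ln(0.22024)/ln(1.02383) ≈ 64.239, so the balance reaches zero during payment 65.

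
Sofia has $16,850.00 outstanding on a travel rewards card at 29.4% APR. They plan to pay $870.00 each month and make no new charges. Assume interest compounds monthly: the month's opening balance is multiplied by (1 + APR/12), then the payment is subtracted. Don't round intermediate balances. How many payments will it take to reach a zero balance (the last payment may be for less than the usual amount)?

27 payments

Monthly rate r = 29.4%/12 = 2.45% = 0.0245.
Recurrence: B ← B·(1+r) − $870.00.
Month 1: interest $412.82; balance after payment $16,392.83.
Month 2: interest $401.62; balance after payment $15,924.45.
Closed form: n = −ln(1 − rB₀/P)/ln(1+r) = −ln(0.52549)/ln(1.0245) ≈ 26.583, so the balance reaches zero during payment 27.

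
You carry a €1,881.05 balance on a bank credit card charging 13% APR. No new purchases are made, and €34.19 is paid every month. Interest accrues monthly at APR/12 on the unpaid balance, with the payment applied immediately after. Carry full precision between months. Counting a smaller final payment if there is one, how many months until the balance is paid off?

85 months

Monthly rate r = 13%/12 = 1.08333% = 0.0108333.
Recurrence: B ← B·(1+r) − €34.19.
Month 1: interest €20.38; balance after payment €1,867.24.
Month 2: interest €20.23; balance after payment €1,853.28.
Closed form: n = −ln(1 − rB₀/P)/ln(1+r) = −ln(0.40398)/ln(1.01083) ≈ 84.120, so the balance reaches zero during payment 85.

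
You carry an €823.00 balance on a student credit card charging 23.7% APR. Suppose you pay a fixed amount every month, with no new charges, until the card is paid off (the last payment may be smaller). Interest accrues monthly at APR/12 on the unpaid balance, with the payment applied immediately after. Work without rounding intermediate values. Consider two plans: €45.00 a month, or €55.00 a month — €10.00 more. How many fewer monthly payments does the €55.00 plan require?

Monthly rate r = 23.7%/12 = 1.975% = 0.01975.
At €45.00/mo: n = ⌈−ln(1 − rB₀/P)/ln(1+r)⌉ = 23 payments (last €41.24); total interest = total paid − €823.00 = €208.24.
At €55.00/mo: 18 payments (last €50.20); total interest €162.20.
Payments saved = 23 − 18 = 5.

5 fewer payments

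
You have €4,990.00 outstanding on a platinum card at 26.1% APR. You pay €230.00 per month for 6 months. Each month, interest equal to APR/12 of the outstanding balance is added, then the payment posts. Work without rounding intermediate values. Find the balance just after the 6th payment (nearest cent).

Monthly rate r = 26.1%/12 = 2.175% = 0.02175.
Each month: B ← B·(1+r) − €230.00.
Month 1: interest €108.53; balance after payment €4,868.53.
Month 2: interest €105.89; balance after payment €4,744.42.
Month 3: interest €103.19; balance after payment €4,617.61.
Month 4: interest €100.43; balance after payment €4,488.05.
Month 5: interest €97.62; balance after payment €4,355.66.
Month 6: interest €94.74; balance after payment €4,220.40.

€4,220.40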